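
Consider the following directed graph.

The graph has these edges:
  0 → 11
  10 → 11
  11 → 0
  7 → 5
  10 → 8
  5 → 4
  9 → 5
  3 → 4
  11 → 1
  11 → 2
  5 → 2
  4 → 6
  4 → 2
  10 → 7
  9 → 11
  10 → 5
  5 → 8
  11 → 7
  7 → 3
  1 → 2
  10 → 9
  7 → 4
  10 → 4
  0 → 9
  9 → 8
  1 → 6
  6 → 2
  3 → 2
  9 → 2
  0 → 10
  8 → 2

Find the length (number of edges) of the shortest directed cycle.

For each vertex v, BFS finds the shortest path from v back to v.
The shortest such closed walk is 11 → 0 → 11, length 2.

2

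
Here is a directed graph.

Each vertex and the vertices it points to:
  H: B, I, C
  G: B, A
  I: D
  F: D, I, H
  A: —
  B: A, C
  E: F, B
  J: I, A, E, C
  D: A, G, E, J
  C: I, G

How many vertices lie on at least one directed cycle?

9

A vertex is on a directed cycle iff it belongs to a strongly connected component of size ≥ 2 (or has a self-loop).
The vertices on cycles are {B, C, D, E, F, G, H, I, J} — 9 in total.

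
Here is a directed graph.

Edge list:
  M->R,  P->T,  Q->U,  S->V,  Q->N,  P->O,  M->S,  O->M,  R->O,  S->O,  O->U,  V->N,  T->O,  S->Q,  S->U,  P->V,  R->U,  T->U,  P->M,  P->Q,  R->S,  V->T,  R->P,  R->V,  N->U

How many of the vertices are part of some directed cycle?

A vertex is on a directed cycle iff it belongs to a strongly connected component of size ≥ 2 (or has a self-loop).
The vertices on cycles are {M, O, P, R, S, T, V} — 7 in total.

7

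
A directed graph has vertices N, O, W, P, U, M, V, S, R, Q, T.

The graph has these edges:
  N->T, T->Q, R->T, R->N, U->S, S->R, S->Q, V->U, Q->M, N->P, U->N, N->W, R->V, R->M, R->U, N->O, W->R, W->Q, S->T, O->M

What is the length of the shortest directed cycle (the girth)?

3

For each vertex v, BFS finds the shortest path from v back to v.
The shortest such closed walk is U → S → R → U, length 3.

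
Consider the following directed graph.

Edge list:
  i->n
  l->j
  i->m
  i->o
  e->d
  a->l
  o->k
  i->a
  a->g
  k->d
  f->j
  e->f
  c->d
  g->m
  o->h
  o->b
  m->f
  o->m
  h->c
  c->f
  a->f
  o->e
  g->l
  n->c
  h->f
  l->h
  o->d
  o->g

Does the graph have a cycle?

DFS with white/gray/black marking, starting from h:
h gray
  f gray
    j gray
    j black
  f black
  c gray
    d gray
    d black
    c→f: f black — skip
  c black
h black
g gray
  l gray
    l→h: h black — skip
    l→j: j black — skip
  l black
  m gray
    m→f: f black — skip
  m black
g black
k gray
  k→d: d black — skip
k black
i gray
  a gray
    a→g: g black — skip
    a→f: f black — skip
    a→l: l black — skip
  a black
  o gray
    o→h: h black — skip
    b gray
    b black
    o→g: g black — skip
    o→m: m black — skip
    o→d: d black — skip
    o→k: k black — skip
    e gray
      e→f: f black — skip
      e→d: d black — skip
    e black
  o black
  i→m: m black — skip
  n gray
    n→c: c black — skip
  n black
i black
Every edge goes to a white or black vertex — no back edge, so the graph is acyclic.

No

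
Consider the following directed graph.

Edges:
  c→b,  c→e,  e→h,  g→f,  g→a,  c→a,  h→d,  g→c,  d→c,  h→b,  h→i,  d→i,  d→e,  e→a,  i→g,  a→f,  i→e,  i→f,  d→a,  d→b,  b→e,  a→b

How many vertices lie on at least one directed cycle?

A vertex is on a directed cycle iff it belongs to a strongly connected component of size ≥ 2 (or has a self-loop).
The vertices on cycles are {a, b, c, d, e, g, h, i} — 8 in total.

8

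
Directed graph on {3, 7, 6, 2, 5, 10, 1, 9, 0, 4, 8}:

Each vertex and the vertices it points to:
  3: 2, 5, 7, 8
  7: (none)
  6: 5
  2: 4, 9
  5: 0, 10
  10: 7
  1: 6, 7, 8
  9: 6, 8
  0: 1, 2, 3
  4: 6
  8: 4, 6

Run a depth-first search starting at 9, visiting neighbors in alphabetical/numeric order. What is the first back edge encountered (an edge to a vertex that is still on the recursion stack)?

1→6

DFS from 9 (visiting neighbors in alphabetical/numeric order); mark gray on enter, black on exit:
9 gray
  6 gray
    5 gray
      0 gray
        1 gray
          1→6: 6 is gray → back edge
First back edge: 1 → 6.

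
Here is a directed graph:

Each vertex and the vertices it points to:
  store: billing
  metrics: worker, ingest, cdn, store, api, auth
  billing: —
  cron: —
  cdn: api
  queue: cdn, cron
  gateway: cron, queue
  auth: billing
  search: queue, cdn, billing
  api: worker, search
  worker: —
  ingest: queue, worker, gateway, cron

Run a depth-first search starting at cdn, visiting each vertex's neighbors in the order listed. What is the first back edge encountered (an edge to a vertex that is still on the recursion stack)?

DFS from cdn (visiting each vertex's neighbors in the order listed); mark gray on enter, black on exit:
cdn gray
  api gray
    worker gray
    worker black
    search gray
      queue gray
        queue→cdn: cdn is gray → back edge
First back edge: queue → cdn.

queue→cdn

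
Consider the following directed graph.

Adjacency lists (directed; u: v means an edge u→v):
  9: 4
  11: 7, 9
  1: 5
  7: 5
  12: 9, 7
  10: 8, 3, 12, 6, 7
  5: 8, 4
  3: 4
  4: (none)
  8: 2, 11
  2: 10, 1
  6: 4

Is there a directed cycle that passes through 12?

12 is on a cycle iff 12 can reach itself via ≥1 edge.
12 → 7 → 5 → 8 → 2 → 10 → 12 — yes.

Yes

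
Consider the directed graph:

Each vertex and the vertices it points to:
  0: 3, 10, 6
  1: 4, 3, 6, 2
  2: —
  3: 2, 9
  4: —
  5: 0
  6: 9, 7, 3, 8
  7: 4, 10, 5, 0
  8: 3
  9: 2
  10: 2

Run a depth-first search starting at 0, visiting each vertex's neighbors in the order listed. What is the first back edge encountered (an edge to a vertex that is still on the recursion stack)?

5→0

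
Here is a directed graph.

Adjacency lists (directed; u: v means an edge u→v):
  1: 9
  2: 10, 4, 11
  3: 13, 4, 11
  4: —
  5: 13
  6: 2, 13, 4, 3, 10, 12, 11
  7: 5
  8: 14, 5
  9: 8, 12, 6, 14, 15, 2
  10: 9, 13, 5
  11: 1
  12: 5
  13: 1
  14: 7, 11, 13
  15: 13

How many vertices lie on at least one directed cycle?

14

A vertex is on a directed cycle iff it belongs to a strongly connected component of size ≥ 2 (or has a self-loop).
The vertices on cycles are {1, 2, 3, 5, 6, 7, 8, 9, 10, 11, 12, 13, 14, 15} — 14 in total.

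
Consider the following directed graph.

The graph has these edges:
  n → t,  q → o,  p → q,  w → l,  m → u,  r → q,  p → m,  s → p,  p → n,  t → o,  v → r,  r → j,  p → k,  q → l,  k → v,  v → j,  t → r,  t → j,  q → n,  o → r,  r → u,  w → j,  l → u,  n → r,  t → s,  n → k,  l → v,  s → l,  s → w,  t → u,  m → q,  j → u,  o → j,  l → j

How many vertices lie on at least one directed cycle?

12

A vertex is on a directed cycle iff it belongs to a strongly connected component of size ≥ 2 (or has a self-loop).
The vertices on cycles are {k, l, m, n, o, p, q, r, s, t, v, w} — 12 in total.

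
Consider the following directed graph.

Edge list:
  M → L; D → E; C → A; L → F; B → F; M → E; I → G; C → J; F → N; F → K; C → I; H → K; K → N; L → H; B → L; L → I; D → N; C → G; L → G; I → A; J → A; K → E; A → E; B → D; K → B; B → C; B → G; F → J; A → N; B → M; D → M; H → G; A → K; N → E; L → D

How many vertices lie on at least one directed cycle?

11

A vertex is on a directed cycle iff it belongs to a strongly connected component of size ≥ 2 (or has a self-loop).
The vertices on cycles are {A, B, C, D, F, H, I, J, K, L, M} — 11 in total.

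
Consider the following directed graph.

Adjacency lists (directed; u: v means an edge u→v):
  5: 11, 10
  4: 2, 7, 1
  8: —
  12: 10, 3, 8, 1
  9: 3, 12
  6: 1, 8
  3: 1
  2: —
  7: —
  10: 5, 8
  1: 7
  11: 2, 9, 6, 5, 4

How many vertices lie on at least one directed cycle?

5

A vertex is on a directed cycle iff it belongs to a strongly connected component of size ≥ 2 (or has a self-loop).
The vertices on cycles are {5, 9, 10, 11, 12} — 5 in total.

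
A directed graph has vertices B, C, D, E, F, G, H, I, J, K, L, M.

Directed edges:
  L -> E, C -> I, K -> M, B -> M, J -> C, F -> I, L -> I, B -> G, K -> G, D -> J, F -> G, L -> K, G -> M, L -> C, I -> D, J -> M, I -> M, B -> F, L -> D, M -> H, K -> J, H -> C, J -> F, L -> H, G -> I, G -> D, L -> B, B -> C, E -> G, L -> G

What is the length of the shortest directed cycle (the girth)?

For each vertex v, BFS finds the shortest path from v back to v.
The shortest such closed walk is D → J → C → I → D, length 4.

4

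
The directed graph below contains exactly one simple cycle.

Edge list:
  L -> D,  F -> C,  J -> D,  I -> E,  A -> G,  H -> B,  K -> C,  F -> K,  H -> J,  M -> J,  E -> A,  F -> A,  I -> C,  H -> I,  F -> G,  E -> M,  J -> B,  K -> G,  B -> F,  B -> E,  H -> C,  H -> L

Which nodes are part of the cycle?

B, E, J, M

DFS with gray/black marking from J:
J gray
  B gray
    E gray
      M gray
        M→J: J is gray → back edge
Back edge closes the cycle J → B → E → M → J; its vertices are {B, E, J, M}.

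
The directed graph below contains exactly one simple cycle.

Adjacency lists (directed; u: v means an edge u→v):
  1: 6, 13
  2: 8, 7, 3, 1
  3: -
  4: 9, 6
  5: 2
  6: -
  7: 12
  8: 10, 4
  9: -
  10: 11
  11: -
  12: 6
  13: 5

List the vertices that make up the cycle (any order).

DFS with gray/black marking from 5:
5 gray
  2 gray
    8 gray
      10 gray
        11 gray
        11 black
      10 black
      4 gray
        9 gray
        9 black
        6 gray
        6 black
      4 black
    8 black
    7 gray
      12 gray
        12→6: 6 black — skip
      12 black
    7 black
    3 gray
    3 black
    1 gray
      1→6: 6 black — skip
      13 gray
        13→5: 5 is gray → back edge
Back edge closes the cycle 5 → 2 → 1 → 13 → 5; its vertices are {1, 2, 5, 13}.

1, 2, 5, 13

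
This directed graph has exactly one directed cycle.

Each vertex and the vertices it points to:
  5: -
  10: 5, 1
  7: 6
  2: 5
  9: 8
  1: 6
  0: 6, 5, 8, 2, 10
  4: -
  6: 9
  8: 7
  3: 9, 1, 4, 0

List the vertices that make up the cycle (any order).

6, 7, 8, 9

DFS with gray/black marking from 9:
9 gray
  8 gray
    7 gray
      6 gray
        6→9: 9 is gray → back edge
Back edge closes the cycle 9 → 8 → 7 → 6 → 9; its vertices are {6, 7, 8, 9}.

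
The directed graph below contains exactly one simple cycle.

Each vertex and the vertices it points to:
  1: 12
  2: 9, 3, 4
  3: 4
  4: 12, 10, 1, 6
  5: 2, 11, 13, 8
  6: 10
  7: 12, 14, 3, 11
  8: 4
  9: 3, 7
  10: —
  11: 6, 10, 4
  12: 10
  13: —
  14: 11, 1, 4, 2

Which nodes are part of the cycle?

2, 7, 9, 14

DFS with gray/black marking from 2:
2 gray
  9 gray
    3 gray
      4 gray
        12 gray
          10 gray
          10 black
        12 black
        4→10: 10 black — skip
        1 gray
          1→12: 12 black — skip
        1 black
        6 gray
          6→10: 10 black — skip
        6 black
      4 black
    3 black
    7 gray
      7→12: 12 black — skip
      14 gray
        11 gray
          11→6: 6 black — skip
          11→10: 10 black — skip
          11→4: 4 black — skip
        11 black
        14→1: 1 black — skip
        14→4: 4 black — skip
        14→2: 2 is gray → back edge
Back edge closes the cycle 2 → 9 → 7 → 14 → 2; its vertices are {2, 7, 9, 14}.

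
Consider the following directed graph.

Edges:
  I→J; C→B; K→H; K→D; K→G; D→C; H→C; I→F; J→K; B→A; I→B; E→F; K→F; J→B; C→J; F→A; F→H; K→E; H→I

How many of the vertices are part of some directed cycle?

8

A vertex is on a directed cycle iff it belongs to a strongly connected component of size ≥ 2 (or has a self-loop).
The vertices on cycles are {C, D, E, F, H, I, J, K} — 8 in total.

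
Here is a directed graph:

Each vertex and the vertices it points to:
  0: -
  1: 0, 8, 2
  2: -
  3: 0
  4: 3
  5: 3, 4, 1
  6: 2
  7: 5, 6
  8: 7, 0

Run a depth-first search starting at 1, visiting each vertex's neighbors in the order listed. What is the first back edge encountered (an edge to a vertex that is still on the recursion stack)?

5->1

DFS from 1 (visiting each vertex's neighbors in the order listed); mark gray on enter, black on exit:
1 gray
  0 gray
  0 black
  8 gray
    7 gray
      5 gray
        3 gray
          3→0: 0 black — skip
        3 black
        4 gray
          4→3: 3 black — skip
        4 black
        5→1: 1 is gray → back edge
First back edge: 5 → 1.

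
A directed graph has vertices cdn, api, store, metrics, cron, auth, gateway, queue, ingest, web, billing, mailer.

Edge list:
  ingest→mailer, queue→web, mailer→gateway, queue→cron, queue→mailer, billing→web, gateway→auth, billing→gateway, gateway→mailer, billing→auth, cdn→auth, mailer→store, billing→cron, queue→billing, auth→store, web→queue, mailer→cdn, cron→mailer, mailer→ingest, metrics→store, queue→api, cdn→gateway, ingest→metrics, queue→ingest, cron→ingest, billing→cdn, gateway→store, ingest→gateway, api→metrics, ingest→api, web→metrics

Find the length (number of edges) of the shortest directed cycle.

For each vertex v, BFS finds the shortest path from v back to v.
The shortest such closed walk is queue → web → queue, length 2.

2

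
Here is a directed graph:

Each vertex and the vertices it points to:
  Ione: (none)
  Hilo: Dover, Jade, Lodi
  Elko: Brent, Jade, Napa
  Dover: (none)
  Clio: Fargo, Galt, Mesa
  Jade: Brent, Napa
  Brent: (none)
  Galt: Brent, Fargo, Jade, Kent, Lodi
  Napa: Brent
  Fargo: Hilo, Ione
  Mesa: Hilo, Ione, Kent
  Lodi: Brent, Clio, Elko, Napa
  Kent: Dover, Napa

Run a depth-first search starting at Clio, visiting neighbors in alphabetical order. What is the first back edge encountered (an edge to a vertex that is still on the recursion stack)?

DFS from Clio (visiting neighbors in alphabetical order); mark gray on enter, black on exit:
Clio gray
  Fargo gray
    Hilo gray
      Dover gray
      Dover black
      Jade gray
        Brent gray
        Brent black
        Napa gray
          Napa→Brent: Brent black — skip
        Napa black
      Jade black
      Lodi gray
        Lodi→Brent: Brent black — skip
        Lodi→Clio: Clio is gray → back edge
First back edge: Lodi → Clio.

Lodi->Clio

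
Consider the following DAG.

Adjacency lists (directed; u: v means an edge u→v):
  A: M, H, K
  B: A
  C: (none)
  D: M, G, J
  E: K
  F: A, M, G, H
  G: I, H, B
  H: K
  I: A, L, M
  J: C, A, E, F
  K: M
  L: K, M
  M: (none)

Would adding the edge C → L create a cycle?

No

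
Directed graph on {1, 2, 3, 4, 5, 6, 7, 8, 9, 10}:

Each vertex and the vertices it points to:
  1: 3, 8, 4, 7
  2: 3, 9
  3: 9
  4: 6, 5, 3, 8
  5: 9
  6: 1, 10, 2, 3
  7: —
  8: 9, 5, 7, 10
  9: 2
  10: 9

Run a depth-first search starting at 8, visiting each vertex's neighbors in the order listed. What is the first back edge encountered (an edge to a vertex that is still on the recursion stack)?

DFS from 8 (visiting each vertex's neighbors in the order listed); mark gray on enter, black on exit:
8 gray
  9 gray
    2 gray
      3 gray
        3→9: 9 is gray → back edge
First back edge: 3 → 9.

3→9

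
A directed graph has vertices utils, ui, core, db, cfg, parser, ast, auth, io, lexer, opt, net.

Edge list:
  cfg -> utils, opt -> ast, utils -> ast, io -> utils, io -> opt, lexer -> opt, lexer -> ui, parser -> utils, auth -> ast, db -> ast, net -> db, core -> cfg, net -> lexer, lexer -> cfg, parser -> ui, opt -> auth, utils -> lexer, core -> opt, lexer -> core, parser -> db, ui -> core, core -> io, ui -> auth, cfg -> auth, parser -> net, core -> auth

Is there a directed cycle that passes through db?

db lies on a cycle iff there is a path from db back to itself.
Exploring from db, it never reaches itself; equivalently, its strongly connected component is a singleton.

No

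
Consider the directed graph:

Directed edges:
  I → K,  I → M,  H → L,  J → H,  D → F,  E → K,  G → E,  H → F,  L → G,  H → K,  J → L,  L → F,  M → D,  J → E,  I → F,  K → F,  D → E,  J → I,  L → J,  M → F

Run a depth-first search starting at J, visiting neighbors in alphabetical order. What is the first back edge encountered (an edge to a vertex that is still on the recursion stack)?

L→J

DFS from J (visiting neighbors in alphabetical order); mark gray on enter, black on exit:
J gray
  E gray
    K gray
      F gray
      F black
    K black
  E black
  H gray
    H→F: F black — skip
    H→K: K black — skip
    L gray
      L→F: F black — skip
      G gray
        G→E: E black — skip
      G black
      L→J: J is gray → back edge
First back edge: L → J.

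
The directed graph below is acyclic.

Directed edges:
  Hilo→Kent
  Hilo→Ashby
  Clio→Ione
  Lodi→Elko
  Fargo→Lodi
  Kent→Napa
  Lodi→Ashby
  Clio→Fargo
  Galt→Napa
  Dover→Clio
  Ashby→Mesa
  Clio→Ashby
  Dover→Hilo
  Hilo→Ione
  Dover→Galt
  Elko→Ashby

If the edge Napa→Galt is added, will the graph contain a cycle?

Yes

Adding Napa→Galt creates a cycle iff Galt can already reach Napa.
Path from Galt: Galt → Napa.
So Galt → … → Napa → Galt is a cycle.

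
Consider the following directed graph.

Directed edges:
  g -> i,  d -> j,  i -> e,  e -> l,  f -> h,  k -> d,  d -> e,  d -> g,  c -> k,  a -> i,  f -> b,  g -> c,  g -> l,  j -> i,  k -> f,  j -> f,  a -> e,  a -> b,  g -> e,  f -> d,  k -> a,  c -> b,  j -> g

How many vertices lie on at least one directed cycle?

6

A vertex is on a directed cycle iff it belongs to a strongly connected component of size ≥ 2 (or has a self-loop).
The vertices on cycles are {c, d, f, g, j, k} — 6 in total.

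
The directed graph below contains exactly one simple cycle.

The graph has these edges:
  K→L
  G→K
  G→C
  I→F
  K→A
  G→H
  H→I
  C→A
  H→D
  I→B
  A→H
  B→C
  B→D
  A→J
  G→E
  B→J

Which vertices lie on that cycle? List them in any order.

A, B, C, H, I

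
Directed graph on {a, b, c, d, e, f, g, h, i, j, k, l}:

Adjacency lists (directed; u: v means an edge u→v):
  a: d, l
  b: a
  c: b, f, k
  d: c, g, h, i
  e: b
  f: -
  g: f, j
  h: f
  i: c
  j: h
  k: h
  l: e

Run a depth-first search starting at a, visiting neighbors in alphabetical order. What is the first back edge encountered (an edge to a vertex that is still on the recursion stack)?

DFS from a (visiting neighbors in alphabetical order); mark gray on enter, black on exit:
a gray
  d gray
    c gray
      b gray
        b→a: a is gray → back edge
First back edge: b → a.

b->a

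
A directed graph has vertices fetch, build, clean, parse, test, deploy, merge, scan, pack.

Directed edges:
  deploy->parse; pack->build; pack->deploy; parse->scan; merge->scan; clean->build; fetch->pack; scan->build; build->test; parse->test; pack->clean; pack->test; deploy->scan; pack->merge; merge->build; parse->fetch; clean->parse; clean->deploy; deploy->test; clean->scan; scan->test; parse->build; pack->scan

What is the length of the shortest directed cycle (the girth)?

4

For each vertex v, BFS finds the shortest path from v back to v.
The shortest such closed walk is fetch → pack → clean → parse → fetch, length 4.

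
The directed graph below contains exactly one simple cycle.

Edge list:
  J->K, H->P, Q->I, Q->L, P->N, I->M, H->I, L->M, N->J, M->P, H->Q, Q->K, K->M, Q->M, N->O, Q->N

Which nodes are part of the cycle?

J, K, M, N, P

DFS with gray/black marking from P:
P gray
  N gray
    O gray
    O black
    J gray
      K gray
        M gray
          M→P: P is gray → back edge
Back edge closes the cycle P → N → J → K → M → P; its vertices are {J, K, M, N, P}.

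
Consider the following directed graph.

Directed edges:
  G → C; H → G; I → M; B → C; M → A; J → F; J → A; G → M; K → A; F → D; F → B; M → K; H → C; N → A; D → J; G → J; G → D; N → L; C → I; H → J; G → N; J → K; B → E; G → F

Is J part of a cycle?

Yes

J is on a cycle iff J can reach itself via ≥1 edge.
J → F → D → J — yes.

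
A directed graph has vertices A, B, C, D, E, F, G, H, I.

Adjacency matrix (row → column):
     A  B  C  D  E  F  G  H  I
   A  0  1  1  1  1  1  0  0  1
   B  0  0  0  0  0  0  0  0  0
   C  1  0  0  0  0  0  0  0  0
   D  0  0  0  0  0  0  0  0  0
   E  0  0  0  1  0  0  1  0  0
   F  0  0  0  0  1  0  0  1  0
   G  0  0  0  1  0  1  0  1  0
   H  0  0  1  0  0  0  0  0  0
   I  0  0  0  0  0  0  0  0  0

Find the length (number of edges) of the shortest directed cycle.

For each vertex v, BFS finds the shortest path from v back to v.
The shortest such closed walk is A → C → A, length 2.

2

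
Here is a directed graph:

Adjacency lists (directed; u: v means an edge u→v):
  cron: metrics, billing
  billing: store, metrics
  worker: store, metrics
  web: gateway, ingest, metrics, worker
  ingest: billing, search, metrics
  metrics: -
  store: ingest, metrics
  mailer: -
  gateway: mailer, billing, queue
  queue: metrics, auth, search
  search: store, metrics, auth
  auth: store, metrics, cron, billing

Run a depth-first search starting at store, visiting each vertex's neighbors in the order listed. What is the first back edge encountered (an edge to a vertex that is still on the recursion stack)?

DFS from store (visiting each vertex's neighbors in the order listed); mark gray on enter, black on exit:
store gray
  ingest gray
    billing gray
      billing→store: store is gray → back edge
First back edge: billing → store.

billing->store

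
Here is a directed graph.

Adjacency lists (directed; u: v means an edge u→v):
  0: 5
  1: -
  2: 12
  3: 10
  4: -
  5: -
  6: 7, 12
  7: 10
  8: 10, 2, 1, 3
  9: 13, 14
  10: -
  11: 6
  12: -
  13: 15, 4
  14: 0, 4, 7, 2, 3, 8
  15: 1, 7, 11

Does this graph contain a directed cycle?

No

DFS with white/gray/black marking, starting from 8:
8 gray
  10 gray
  10 black
  2 gray
    12 gray
    12 black
  2 black
  1 gray
  1 black
  3 gray
    3→10: 10 black — skip
  3 black
8 black
0 gray
  5 gray
  5 black
0 black
4 gray
4 black
6 gray
  7 gray
    7→10: 10 black — skip
  7 black
  6→12: 12 black — skip
6 black
9 gray
  13 gray
    15 gray
      15→1: 1 black — skip
      15→7: 7 black — skip
      11 gray
        11→6: 6 black — skip
      11 black
    15 black
    13→4: 4 black — skip
  13 black
  14 gray
    14→0: 0 black — skip
    14→4: 4 black — skip
    14→7: 7 black — skip
    14→2: 2 black — skip
    14→3: 3 black — skip
    14→8: 8 black — skip
  14 black
9 black
Every edge goes to a white or black vertex — no back edge, so the graph is acyclic.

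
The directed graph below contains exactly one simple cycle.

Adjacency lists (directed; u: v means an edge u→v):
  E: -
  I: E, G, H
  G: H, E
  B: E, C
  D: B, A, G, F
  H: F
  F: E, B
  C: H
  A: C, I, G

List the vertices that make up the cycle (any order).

DFS with gray/black marking from F:
F gray
  E gray
  E black
  B gray
    B→E: E black — skip
    C gray
      H gray
        H→F: F is gray → back edge
Back edge closes the cycle F → B → C → H → F; its vertices are {B, C, F, H}.

B, C, F, H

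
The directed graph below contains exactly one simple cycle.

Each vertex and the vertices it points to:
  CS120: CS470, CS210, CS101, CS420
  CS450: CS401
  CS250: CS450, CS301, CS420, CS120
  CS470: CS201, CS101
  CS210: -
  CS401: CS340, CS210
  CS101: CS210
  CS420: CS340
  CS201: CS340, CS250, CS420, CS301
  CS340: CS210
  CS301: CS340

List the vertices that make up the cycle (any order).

DFS with gray/black marking from CS250:
CS250 gray
  CS450 gray
    CS401 gray
      CS340 gray
        CS210 gray
        CS210 black
      CS340 black
      CS401→CS210: CS210 black — skip
    CS401 black
  CS450 black
  CS301 gray
    CS301→CS340: CS340 black — skip
  CS301 black
  CS420 gray
    CS420→CS340: CS340 black — skip
  CS420 black
  CS120 gray
    CS470 gray
      CS201 gray
        CS201→CS340: CS340 black — skip
        CS201→CS250: CS250 is gray → back edge
Back edge closes the cycle CS250 → CS120 → CS470 → CS201 → CS250; its vertices are {CS120, CS201, CS250, CS470}.

CS120, CS201, CS250, CS470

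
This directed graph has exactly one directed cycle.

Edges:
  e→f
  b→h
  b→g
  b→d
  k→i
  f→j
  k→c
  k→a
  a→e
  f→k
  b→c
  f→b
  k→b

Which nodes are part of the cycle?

a, e, f, k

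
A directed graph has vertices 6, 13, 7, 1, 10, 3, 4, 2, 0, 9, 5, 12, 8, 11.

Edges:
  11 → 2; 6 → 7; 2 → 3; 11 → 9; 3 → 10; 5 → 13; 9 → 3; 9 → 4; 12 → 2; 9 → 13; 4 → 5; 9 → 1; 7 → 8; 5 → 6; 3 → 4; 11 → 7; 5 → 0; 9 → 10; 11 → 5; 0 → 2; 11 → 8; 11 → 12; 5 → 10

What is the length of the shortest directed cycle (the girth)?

5

For each vertex v, BFS finds the shortest path from v back to v.
The shortest such closed walk is 5 → 0 → 2 → 3 → 4 → 5, length 5.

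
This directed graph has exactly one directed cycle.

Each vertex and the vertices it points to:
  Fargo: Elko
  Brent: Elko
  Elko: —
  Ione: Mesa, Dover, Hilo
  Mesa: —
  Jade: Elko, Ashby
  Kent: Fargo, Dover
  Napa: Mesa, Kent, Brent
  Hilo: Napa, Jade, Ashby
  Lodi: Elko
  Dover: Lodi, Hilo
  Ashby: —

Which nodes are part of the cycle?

DFS with gray/black marking from Hilo:
Hilo gray
  Napa gray
    Mesa gray
    Mesa black
    Kent gray
      Fargo gray
        Elko gray
        Elko black
      Fargo black
      Dover gray
        Lodi gray
          Lodi→Elko: Elko black — skip
        Lodi black
        Dover→Hilo: Hilo is gray → back edge
Back edge closes the cycle Hilo → Napa → Kent → Dover → Hilo; its vertices are {Hilo, Kent, Napa, Dover}.

Hilo, Kent, Napa, Dover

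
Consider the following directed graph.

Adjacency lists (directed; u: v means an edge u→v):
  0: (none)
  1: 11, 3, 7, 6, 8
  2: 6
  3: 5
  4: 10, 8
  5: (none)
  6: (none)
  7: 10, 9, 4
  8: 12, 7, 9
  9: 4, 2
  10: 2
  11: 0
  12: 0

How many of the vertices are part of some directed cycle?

A vertex is on a directed cycle iff it belongs to a strongly connected component of size ≥ 2 (or has a self-loop).
The vertices on cycles are {4, 7, 8, 9} — 4 in total.

4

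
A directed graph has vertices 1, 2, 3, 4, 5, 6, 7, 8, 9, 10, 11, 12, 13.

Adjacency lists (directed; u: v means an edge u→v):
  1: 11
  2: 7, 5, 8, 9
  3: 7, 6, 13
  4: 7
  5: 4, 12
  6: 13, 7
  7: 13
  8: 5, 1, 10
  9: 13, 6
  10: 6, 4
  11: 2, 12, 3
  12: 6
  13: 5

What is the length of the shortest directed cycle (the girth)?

4

For each vertex v, BFS finds the shortest path from v back to v.
The shortest such closed walk is 8 → 1 → 11 → 2 → 8, length 4.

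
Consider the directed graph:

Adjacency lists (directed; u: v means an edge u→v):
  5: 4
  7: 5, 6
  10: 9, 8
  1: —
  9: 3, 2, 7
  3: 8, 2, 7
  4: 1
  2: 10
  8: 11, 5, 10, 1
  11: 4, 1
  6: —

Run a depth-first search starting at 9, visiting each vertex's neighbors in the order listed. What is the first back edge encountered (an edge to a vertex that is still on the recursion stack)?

DFS from 9 (visiting each vertex's neighbors in the order listed); mark gray on enter, black on exit:
9 gray
  3 gray
    8 gray
      11 gray
        4 gray
          1 gray
          1 black
        4 black
        11→1: 1 black — skip
      11 black
      5 gray
        5→4: 4 black — skip
      5 black
      10 gray
        10→9: 9 is gray → back edge
First back edge: 10 → 9.

10->9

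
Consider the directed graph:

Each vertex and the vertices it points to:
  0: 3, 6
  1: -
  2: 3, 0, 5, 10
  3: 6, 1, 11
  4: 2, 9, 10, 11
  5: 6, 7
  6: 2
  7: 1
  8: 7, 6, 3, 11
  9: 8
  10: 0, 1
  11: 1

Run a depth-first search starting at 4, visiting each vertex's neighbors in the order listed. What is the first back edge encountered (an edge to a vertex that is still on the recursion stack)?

DFS from 4 (visiting each vertex's neighbors in the order listed); mark gray on enter, black on exit:
4 gray
  2 gray
    3 gray
      6 gray
        6→2: 2 is gray → back edge
First back edge: 6 → 2.

6→2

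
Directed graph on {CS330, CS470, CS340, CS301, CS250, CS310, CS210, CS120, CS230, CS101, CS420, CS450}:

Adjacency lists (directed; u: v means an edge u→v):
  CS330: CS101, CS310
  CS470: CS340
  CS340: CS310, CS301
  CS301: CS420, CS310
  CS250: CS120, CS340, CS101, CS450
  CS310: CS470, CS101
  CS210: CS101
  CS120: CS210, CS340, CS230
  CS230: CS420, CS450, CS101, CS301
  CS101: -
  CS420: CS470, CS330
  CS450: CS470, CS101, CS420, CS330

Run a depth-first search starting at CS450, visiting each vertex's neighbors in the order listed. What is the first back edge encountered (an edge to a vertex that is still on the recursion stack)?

CS310→CS470

DFS from CS450 (visiting each vertex's neighbors in the order listed); mark gray on enter, black on exit:
CS450 gray
  CS470 gray
    CS340 gray
      CS310 gray
        CS310→CS470: CS470 is gray → back edge
First back edge: CS310 → CS470.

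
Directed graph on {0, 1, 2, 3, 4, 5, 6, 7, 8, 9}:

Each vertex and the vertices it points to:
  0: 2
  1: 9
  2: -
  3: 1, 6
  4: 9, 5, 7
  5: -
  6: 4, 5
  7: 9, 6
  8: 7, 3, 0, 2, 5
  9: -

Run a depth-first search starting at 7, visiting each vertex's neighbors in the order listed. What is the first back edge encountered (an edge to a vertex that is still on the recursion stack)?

4→7

DFS from 7 (visiting each vertex's neighbors in the order listed); mark gray on enter, black on exit:
7 gray
  9 gray
  9 black
  6 gray
    4 gray
      4→9: 9 black — skip
      5 gray
      5 black
      4→7: 7 is gray → back edge
First back edge: 4 → 7.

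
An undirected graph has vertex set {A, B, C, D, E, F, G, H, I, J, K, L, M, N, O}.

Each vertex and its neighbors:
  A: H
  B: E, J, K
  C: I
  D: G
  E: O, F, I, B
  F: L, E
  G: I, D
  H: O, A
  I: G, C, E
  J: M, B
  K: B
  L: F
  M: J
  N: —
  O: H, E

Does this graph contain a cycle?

DFS, tracking each vertex's parent; an edge to a visited non-parent vertex closes a cycle.
Start from K:
visit K (parent –)
  visit B (parent K)
    visit E (parent B)
      visit O (parent E)
        visit H (parent O)
          H–O: parent, skip
          visit A (parent H)
            A–H: parent, skip
        O–E: parent, skip
      visit F (parent E)
        visit L (parent F)
          L–F: parent, skip
        F–E: parent, skip
      visit I (parent E)
        visit G (parent I)
          G–I: parent, skip
          visit D (parent G)
            D–G: parent, skip
        visit C (parent I)
          C–I: parent, skip
        I–E: parent, skip
      E–B: parent, skip
    visit J (parent B)
      visit M (parent J)
        M–J: parent, skip
      J–B: parent, skip
    B–K: parent, skip
visit N (parent –)
No non-parent visited neighbor found — the graph is a forest.

No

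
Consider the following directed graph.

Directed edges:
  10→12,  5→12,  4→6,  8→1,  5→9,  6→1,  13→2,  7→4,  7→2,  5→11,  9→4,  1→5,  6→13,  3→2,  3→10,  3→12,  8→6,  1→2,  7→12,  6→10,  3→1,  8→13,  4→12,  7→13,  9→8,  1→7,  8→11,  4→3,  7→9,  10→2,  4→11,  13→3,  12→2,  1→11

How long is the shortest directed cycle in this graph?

4

For each vertex v, BFS finds the shortest path from v back to v.
The shortest such closed walk is 1 → 7 → 13 → 3 → 1, length 4.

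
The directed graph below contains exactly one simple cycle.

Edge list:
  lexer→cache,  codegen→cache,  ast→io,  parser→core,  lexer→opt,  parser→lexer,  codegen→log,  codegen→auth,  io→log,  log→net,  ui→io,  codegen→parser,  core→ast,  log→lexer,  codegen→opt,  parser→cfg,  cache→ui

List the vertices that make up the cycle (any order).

io, ui, log, cache, lexer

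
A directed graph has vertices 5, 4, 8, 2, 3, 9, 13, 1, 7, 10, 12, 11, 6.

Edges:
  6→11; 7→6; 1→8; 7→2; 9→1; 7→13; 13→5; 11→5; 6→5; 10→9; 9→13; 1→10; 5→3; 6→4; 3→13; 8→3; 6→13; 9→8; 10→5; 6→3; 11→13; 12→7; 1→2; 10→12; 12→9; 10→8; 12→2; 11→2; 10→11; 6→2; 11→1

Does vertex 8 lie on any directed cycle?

No

8 lies on a cycle iff there is a path from 8 back to itself.
Exploring from 8, it never reaches itself; equivalently, its strongly connected component is a singleton.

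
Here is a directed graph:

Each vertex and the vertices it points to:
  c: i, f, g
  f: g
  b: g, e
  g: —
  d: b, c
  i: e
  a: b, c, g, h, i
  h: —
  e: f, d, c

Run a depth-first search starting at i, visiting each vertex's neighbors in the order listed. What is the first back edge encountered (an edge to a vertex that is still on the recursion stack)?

DFS from i (visiting each vertex's neighbors in the order listed); mark gray on enter, black on exit:
i gray
  e gray
    f gray
      g gray
      g black
    f black
    d gray
      b gray
        b→g: g black — skip
        b→e: e is gray → back edge
First back edge: b → e.

b→e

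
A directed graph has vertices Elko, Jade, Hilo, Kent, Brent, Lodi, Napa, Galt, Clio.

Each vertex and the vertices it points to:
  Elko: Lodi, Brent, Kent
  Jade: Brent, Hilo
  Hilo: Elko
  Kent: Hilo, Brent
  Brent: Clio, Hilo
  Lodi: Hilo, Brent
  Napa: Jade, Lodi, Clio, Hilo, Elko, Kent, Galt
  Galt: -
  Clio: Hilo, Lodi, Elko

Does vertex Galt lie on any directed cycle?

No

Galt lies on a cycle iff there is a path from Galt back to itself.
Exploring from Galt, it never reaches itself; equivalently, its strongly connected component is a singleton.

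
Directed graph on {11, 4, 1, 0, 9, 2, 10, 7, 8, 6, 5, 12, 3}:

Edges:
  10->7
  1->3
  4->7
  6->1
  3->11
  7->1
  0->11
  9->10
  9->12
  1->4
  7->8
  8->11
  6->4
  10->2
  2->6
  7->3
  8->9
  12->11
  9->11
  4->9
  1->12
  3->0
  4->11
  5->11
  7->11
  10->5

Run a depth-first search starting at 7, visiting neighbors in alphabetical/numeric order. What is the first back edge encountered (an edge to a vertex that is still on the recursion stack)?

DFS from 7 (visiting neighbors in alphabetical/numeric order); mark gray on enter, black on exit:
7 gray
  1 gray
    3 gray
      0 gray
        11 gray
        11 black
      0 black
      3→11: 11 black — skip
    3 black
    4 gray
      4→7: 7 is gray → back edge
First back edge: 4 → 7.

4->7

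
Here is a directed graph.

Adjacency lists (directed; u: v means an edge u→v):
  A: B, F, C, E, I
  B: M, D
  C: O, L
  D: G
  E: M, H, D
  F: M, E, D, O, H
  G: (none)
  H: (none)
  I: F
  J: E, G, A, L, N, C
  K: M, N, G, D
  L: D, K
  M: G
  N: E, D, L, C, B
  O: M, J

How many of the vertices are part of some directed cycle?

9

A vertex is on a directed cycle iff it belongs to a strongly connected component of size ≥ 2 (or has a self-loop).
The vertices on cycles are {A, C, F, I, J, K, L, N, O} — 9 in total.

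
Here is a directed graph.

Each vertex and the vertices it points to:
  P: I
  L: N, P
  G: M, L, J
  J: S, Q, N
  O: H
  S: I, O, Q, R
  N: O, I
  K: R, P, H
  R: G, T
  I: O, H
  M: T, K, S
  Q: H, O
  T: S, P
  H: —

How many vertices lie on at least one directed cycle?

7

A vertex is on a directed cycle iff it belongs to a strongly connected component of size ≥ 2 (or has a self-loop).
The vertices on cycles are {G, J, K, M, R, S, T} — 7 in total.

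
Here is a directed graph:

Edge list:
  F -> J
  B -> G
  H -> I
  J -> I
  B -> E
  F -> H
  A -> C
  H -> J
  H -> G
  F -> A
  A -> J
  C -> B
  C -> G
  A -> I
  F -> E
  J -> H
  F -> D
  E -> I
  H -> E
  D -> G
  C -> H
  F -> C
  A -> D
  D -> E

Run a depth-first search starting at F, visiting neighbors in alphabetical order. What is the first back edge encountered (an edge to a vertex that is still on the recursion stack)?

DFS from F (visiting neighbors in alphabetical order); mark gray on enter, black on exit:
F gray
  A gray
    C gray
      B gray
        E gray
          I gray
          I black
        E black
        G gray
        G black
      B black
      C→G: G black — skip
      H gray
        H→E: E black — skip
        H→G: G black — skip
        H→I: I black — skip
        J gray
          J→H: H is gray → back edge
First back edge: J → H.

J→H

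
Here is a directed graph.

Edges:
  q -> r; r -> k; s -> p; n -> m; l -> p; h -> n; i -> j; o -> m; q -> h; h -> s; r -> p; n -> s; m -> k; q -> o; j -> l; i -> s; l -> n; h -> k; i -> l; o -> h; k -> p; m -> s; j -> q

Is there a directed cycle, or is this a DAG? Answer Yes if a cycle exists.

DFS with white/gray/black marking, starting from m:
m gray
  s gray
    p gray
    p black
  s black
  k gray
    k→p: p black — skip
  k black
m black
h gray
  h→k: k black — skip
  n gray
    n→m: m black — skip
    n→s: s black — skip
  n black
  h→s: s black — skip
h black
i gray
  i→s: s black — skip
  l gray
    l→p: p black — skip
    l→n: n black — skip
  l black
  j gray
    j→l: l black — skip
    q gray
      q→h: h black — skip
      r gray
        r→k: k black — skip
        r→p: p black — skip
      r black
      o gray
        o→h: h black — skip
        o→m: m black — skip
      o black
    q black
  j black
i black
Every edge goes to a white or black vertex — no back edge, so the graph is acyclic.

No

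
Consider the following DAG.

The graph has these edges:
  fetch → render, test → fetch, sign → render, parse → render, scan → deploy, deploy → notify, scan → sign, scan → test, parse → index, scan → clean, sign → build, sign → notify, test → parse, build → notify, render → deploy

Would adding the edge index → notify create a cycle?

No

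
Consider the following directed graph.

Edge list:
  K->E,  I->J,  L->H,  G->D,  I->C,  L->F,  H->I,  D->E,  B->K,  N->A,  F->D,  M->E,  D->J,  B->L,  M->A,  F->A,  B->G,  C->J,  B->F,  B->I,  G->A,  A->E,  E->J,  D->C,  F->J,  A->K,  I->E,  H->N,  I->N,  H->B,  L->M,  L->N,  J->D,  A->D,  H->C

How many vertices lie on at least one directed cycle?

7

A vertex is on a directed cycle iff it belongs to a strongly connected component of size ≥ 2 (or has a self-loop).
The vertices on cycles are {B, C, D, E, H, J, L} — 7 in total.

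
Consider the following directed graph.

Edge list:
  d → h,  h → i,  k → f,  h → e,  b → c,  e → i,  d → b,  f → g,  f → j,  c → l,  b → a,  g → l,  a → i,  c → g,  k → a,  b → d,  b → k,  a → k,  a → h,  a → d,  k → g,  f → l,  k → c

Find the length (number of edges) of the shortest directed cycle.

For each vertex v, BFS finds the shortest path from v back to v.
The shortest such closed walk is b → d → b, length 2.

2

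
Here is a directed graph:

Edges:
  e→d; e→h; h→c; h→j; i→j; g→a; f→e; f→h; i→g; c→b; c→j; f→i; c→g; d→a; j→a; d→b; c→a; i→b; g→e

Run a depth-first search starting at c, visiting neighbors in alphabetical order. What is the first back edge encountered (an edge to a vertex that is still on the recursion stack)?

DFS from c (visiting neighbors in alphabetical order); mark gray on enter, black on exit:
c gray
  a gray
  a black
  b gray
  b black
  g gray
    g→a: a black — skip
    e gray
      d gray
        d→a: a black — skip
        d→b: b black — skip
      d black
      h gray
        h→c: c is gray → back edge
First back edge: h → c.

h→c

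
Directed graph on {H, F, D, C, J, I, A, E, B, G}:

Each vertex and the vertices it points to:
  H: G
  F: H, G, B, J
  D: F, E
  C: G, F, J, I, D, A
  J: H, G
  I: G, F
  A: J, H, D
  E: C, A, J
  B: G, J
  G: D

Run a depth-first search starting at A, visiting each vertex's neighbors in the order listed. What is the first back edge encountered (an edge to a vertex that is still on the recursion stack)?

DFS from A (visiting each vertex's neighbors in the order listed); mark gray on enter, black on exit:
A gray
  J gray
    H gray
      G gray
        D gray
          F gray
            F→H: H is gray → back edge
First back edge: F → H.

F->H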